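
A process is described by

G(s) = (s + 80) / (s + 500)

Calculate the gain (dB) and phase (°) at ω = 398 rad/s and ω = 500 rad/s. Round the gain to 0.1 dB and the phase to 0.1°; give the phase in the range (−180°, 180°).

ω = 398: -3.9 dB, 40.1°; ω = 500: -2.9 dB, 35.9°

Substitute s = j398:
Numerator: (j398) + 80 = 80 + j398
Denominator: (j398) + 500 = 500 + j398
|N| = √(80² + 398²) ≈ 405.96, ∠N ≈ 78.63°
|D| = √(500² + 398²) ≈ 639.06, ∠D ≈ 38.52°
|G| = 405.96 / 639.06 ≈ 0.63525
Gain = 20 log₁₀(0.63525) ≈ -3.94 dB
∠G = 78.63° − 38.52° = 40.11°

Substitute s = j500:
Numerator: (j500) + 80 = 80 + j500
Denominator: (j500) + 500 = 500 + j500
|N| = √(80² + 500²) ≈ 506.36, ∠N ≈ 80.91°
|D| = √(500² + 500²) ≈ 707.11, ∠D ≈ 45.00°
|G| = 506.36 / 707.11 ≈ 0.7161
Gain = 20 log₁₀(0.7161) ≈ -2.90 dB
∠G = 80.91° − 45.00° = 35.91°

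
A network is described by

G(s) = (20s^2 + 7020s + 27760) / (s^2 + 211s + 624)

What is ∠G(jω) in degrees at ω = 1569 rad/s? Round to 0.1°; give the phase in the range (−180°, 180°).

Substitute s = j1569:
Numerator: 20(j1569)^2 + 7020(j1569) + 27760 = -49207460 + j11014380
Denominator: (j1569)^2 + 211(j1569) + 624 = -2461137 + j331059
|N| = √(49207460² + 11014380²) ≈ 5.0425e+07, ∠N ≈ 167.38°
|D| = √(2461137² + 331059²) ≈ 2.4833e+06, ∠D ≈ 172.34°
∠G = 167.38° − 172.34° = -4.96°

-5.0°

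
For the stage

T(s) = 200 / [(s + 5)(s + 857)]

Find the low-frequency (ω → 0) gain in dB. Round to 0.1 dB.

-26.6 dB

T(0) = 200 / (5·857) ≈ 0.046674
20 log₁₀(0.046674) ≈ -26.62 dB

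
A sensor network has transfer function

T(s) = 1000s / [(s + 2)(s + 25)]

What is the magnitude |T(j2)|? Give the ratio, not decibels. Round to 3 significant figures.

28.2

At s = jω = j2:
zero at origin: s = j2 → |·| = 2, ∠ = 90.00°
pole (s+2): 2 + j2 → |·| = √(2²+2²) = √8 ≈ 2.8284, ∠ = arctan(2/2) ≈ 45.00°
pole (s+25): 25 + j2 → |·| = √(25²+2²) = √629 ≈ 25.08, ∠ = arctan(2/25) ≈ 4.57°
|T| = 1000 · 2 / 70.936 ≈ 28.194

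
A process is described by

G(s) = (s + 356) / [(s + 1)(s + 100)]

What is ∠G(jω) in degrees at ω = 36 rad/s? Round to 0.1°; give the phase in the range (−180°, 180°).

-102.4°

At s = jω = j36:
zero (s+356): 356 + j36 → |·| = √(356²+36²) = √128032 ≈ 357.82, ∠ = arctan(36/356) ≈ 5.77°
pole (s+1): 1 + j36 → |·| = √(1²+36²) = √1297 ≈ 36.014, ∠ = arctan(36/1) ≈ 88.41°
pole (s+100): 100 + j36 → |·| = √(100²+36²) = √11296 ≈ 106.28, ∠ = arctan(36/100) ≈ 19.80°
∠G = 5.77° − 108.21° = -102.44°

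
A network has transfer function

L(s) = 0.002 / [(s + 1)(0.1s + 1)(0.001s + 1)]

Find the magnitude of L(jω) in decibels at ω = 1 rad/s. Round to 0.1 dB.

-57.0 dB

At ω = 1 rad/s:
pole (1 + j1·1) = 1 + j1 → |·| ≈ 1.4142, ∠ ≈ 45.00°
pole (1 + j1·0.1) = 1 + j0.1 → |·| ≈ 1.005, ∠ ≈ 5.71°
pole (1 + j1·0.001) = 1 + j0.001 → |·| ≈ 1, ∠ ≈ 0.06°
|L| = 0.002 · 1 / (1.4142 · 1.005 · 1) ≈ 0.0014072
Gain = 20 log₁₀(0.0014072) ≈ -57.03 dB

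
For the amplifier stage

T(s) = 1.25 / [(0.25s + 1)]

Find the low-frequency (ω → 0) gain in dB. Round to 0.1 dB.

1.9 dB

T(0) = 1.25 · 1 / 1 = 1.25
20 log₁₀(1.25) ≈ 1.94 dB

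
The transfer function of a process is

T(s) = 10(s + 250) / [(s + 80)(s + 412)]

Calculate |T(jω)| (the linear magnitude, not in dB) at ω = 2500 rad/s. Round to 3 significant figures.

At s = jω = j2500:
zero (s+250): 250 + j2500 → |·| = √(250²+2500²) = √6312500 ≈ 2512.5, ∠ = arctan(2500/250) ≈ 84.29°
pole (s+80): 80 + j2500 → |·| = √(80²+2500²) = √6256400 ≈ 2501.3, ∠ = arctan(2500/80) ≈ 88.17°
pole (s+412): 412 + j2500 → |·| = √(412²+2500²) = √6419744 ≈ 2533.7, ∠ = arctan(2500/412) ≈ 80.64°
|T| = 10 · 2512.5 / 6.3375e+06 ≈ 0.0039645

0.00396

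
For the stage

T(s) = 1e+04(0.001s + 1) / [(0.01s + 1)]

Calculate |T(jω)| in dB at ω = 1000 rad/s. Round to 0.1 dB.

At ω = 1000 rad/s:
zero (1 + j1000·0.001) = 1 + j1 → |·| ≈ 1.4142, ∠ ≈ 45.00°
pole (1 + j1000·0.01) = 1 + j10 → |·| ≈ 10.05, ∠ ≈ 84.29°
|T| = 1e+04 · 1.4142 / (10.05) ≈ 1407.2
Gain = 20 log₁₀(1407.2) ≈ 62.97 dB

63.0 dB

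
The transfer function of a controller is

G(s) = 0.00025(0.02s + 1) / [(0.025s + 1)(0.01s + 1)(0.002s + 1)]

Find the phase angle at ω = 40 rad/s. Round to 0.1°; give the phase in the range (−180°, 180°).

At ω = 40 rad/s:
zero (1 + j40·0.02) = 1 + j0.8 → |·| ≈ 1.2806, ∠ ≈ 38.66°
pole (1 + j40·0.025) = 1 + j1 → |·| ≈ 1.4142, ∠ ≈ 45.00°
pole (1 + j40·0.01) = 1 + j0.4 → |·| ≈ 1.077, ∠ ≈ 21.80°
pole (1 + j40·0.002) = 1 + j0.08 → |·| ≈ 1.0032, ∠ ≈ 4.57°
∠G = (38.66°) − (45.00° + 21.80° + 4.57°) = -32.71°

-32.7°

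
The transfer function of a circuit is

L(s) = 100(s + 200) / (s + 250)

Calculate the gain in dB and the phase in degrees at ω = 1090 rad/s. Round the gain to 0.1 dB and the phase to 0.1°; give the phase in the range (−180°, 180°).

39.9 dB, 2.5°

At s = jω = j1090:
zero (s+200): 200 + j1090 → |·| = √(200²+1090²) = √1228100 ≈ 1108.2, ∠ = arctan(1090/200) ≈ 79.60°
pole (s+250): 250 + j1090 → |·| = √(250²+1090²) = √1250600 ≈ 1118.3, ∠ = arctan(1090/250) ≈ 77.08°
|L| = 100 · 1108.2 / 1118.3 ≈ 99.097
Gain = 20 log₁₀(99.097) ≈ 39.92 dB
∠L = 79.60° − 77.08° = 2.52°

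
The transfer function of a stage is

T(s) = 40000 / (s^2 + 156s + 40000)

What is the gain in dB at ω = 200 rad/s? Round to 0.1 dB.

At s = jω = j200:
quadratic: (j200)² + 156·j200 + 40000 = 0 + j31200 → |·| ≈ 31200, ∠ ≈ 90.00°
|T| = 40000 / 31200 ≈ 1.2821
Gain = 20 log₁₀(1.2821) ≈ 2.16 dB

2.2 dB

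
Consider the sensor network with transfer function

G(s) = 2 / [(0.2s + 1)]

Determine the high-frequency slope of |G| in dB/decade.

-20 dB/decade

Each pole contributes −20 dB/decade at high frequency; each zero contributes +20 dB/decade.
Net: 0 zero(s) − 1 pole(s) → -20 dB/decade.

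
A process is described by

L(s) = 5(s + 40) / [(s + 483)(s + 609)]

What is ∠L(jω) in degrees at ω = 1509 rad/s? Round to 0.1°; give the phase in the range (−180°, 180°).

At s = jω = j1509:
zero (s+40): 40 + j1509 → |·| = √(40²+1509²) = √2278681 ≈ 1509.5, ∠ = arctan(1509/40) ≈ 88.48°
pole (s+483): 483 + j1509 → |·| = √(483²+1509²) = √2510370 ≈ 1584.4, ∠ = arctan(1509/483) ≈ 72.25°
pole (s+609): 609 + j1509 → |·| = √(609²+1509²) = √2647962 ≈ 1627.3, ∠ = arctan(1509/609) ≈ 68.02°
∠L = 88.48° − 140.27° = -51.79°

-51.8°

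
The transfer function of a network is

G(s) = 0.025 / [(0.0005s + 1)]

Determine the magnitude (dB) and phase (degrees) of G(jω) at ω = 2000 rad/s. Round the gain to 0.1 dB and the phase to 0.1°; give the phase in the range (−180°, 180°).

-35.1 dB, -45.0°

At ω = 2000 rad/s:
pole (1 + j2000·0.0005) = 1 + j1 → |·| ≈ 1.4142, ∠ ≈ 45.00°
|G| = 0.025 · 1 / (1.4142) ≈ 0.017678
Gain = 20 log₁₀(0.017678) ≈ -35.05 dB
∠G = (0°) − (45.00°) = -45.00°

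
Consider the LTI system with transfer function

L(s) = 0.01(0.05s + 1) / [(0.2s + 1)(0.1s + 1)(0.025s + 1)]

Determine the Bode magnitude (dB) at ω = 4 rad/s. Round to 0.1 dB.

At ω = 4 rad/s:
zero (1 + j4·0.05) = 1 + j0.2 → |·| ≈ 1.0198, ∠ ≈ 11.31°
pole (1 + j4·0.2) = 1 + j0.8 → |·| ≈ 1.2806, ∠ ≈ 38.66°
pole (1 + j4·0.1) = 1 + j0.4 → |·| ≈ 1.077, ∠ ≈ 21.80°
pole (1 + j4·0.025) = 1 + j0.1 → |·| ≈ 1.005, ∠ ≈ 5.71°
|L| = 0.01 · 1.0198 / (1.2806 · 1.077 · 1.005) ≈ 0.0073573
Gain = 20 log₁₀(0.0073573) ≈ -42.67 dB

-42.7 dB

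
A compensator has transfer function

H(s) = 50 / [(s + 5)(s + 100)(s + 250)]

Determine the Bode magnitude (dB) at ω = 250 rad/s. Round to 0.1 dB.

-113.6 dB

At s = jω = j250:
pole (s+5): 5 + j250 → |·| = √(5²+250²) = √62525 ≈ 250.05, ∠ = arctan(250/5) ≈ 88.85°
pole (s+100): 100 + j250 → |·| = √(100²+250²) = √72500 ≈ 269.26, ∠ = arctan(250/100) ≈ 68.20°
pole (s+250): 250 + j250 → |·| = √(250²+250²) = √125000 ≈ 353.55, ∠ = arctan(250/250) ≈ 45.00°
|H| = 50 / 2.3804e+07 ≈ 2.1005e-06
Gain = 20 log₁₀(2.1005e-06) ≈ -113.55 dB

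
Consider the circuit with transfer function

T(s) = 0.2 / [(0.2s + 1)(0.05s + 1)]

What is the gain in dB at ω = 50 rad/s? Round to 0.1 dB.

At ω = 50 rad/s:
pole (1 + j50·0.2) = 1 + j10 → |·| ≈ 10.05, ∠ ≈ 84.29°
pole (1 + j50·0.05) = 1 + j2.5 → |·| ≈ 2.6926, ∠ ≈ 68.20°
|T| = 0.2 · 1 / (10.05 · 2.6926) ≈ 0.0073908
Gain = 20 log₁₀(0.0073908) ≈ -42.63 dB

-42.6 dB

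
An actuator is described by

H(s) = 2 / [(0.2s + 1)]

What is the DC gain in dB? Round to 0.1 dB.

6.0 dB

H(0) = 2 · 1 / 1 = 2
20 log₁₀(2) ≈ 6.02 dB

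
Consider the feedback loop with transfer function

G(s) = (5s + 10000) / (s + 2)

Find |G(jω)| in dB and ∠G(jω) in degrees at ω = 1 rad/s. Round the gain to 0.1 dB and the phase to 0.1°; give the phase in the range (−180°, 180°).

Substitute s = j1:
Numerator: 5(j1) + 10000 = 10000 + j5
Denominator: (j1) + 2 = 2 + j1
|N| = √(10000² + 5²) ≈ 10000, ∠N ≈ 0.03°
|D| = √(2² + 1²) ≈ 2.2361, ∠D ≈ 26.57°
|G| = 10000 / 2.2361 ≈ 4472.1
Gain = 20 log₁₀(4472.1) ≈ 73.01 dB
∠G = 0.03° − 26.57° = -26.54°

73.0 dB, -26.5°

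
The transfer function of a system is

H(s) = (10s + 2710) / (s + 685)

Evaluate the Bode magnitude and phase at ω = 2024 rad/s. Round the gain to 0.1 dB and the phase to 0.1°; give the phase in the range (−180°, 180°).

Substitute s = j2024:
Numerator: 10(j2024) + 2710 = 2710 + j20240
Denominator: (j2024) + 685 = 685 + j2024
|N| = √(2710² + 20240²) ≈ 20421, ∠N ≈ 82.37°
|D| = √(685² + 2024²) ≈ 2136.8, ∠D ≈ 71.30°
|H| = 20421 / 2136.8 ≈ 9.5568
Gain = 20 log₁₀(9.5568) ≈ 19.61 dB
∠H = 82.37° − 71.30° = 11.07°

19.6 dB, 11.1°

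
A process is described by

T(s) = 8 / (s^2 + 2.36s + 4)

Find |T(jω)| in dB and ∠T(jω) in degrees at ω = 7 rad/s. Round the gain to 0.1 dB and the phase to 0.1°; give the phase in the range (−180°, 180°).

At s = jω = j7:
quadratic: (j7)² + 2.36·j7 + 4 = -45 + j16.52 → |·| ≈ 47.937, ∠ ≈ 159.84°
|T| = 8 / 47.937 ≈ 0.16689
Gain = 20 log₁₀(0.16689) ≈ -15.55 dB
∠T = 0.00° − 159.84° = -159.84°

-15.6 dB, -159.8°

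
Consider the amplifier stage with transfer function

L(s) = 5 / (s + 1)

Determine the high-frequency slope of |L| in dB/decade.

Each pole contributes −20 dB/decade at high frequency; each zero contributes +20 dB/decade.
Net: 0 zero(s) − 1 pole(s) → -20 dB/decade.

-20 dB/decade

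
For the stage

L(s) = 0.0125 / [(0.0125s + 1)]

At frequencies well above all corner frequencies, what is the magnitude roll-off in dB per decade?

Each pole contributes −20 dB/decade at high frequency; each zero contributes +20 dB/decade.
Net: 0 zero(s) − 1 pole(s) → -20 dB/decade.

-20 dB/decade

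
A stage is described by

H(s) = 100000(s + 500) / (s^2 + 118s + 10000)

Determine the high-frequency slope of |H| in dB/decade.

Each pole contributes −20 dB/decade at high frequency; each zero contributes +20 dB/decade.
Net: 1 zero(s) − 2 pole(s) → -20 dB/decade.

-20 dB/decade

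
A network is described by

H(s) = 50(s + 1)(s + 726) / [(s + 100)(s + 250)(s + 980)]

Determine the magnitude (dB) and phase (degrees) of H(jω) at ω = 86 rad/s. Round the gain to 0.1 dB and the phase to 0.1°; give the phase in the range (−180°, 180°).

-20.8 dB, 31.4°

At s = jω = j86:
zero (s+1): 1 + j86 → |·| = √(1²+86²) = √7397 ≈ 86.006, ∠ = arctan(86/1) ≈ 89.33°
zero (s+726): 726 + j86 → |·| = √(726²+86²) = √534472 ≈ 731.08, ∠ = arctan(86/726) ≈ 6.76°
pole (s+100): 100 + j86 → |·| = √(100²+86²) = √17396 ≈ 131.89, ∠ = arctan(86/100) ≈ 40.70°
pole (s+250): 250 + j86 → |·| = √(250²+86²) = √69896 ≈ 264.38, ∠ = arctan(86/250) ≈ 18.98°
pole (s+980): 980 + j86 → |·| = √(980²+86²) = √967796 ≈ 983.77, ∠ = arctan(86/980) ≈ 5.02°
|H| = 50 · 62877 / 3.4303e+07 ≈ 0.091649
Gain = 20 log₁₀(0.091649) ≈ -20.76 dB
∠H = 96.09° − 64.70° = 31.39°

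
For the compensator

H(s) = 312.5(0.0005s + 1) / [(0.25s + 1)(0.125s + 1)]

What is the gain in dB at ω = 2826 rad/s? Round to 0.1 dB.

-53.3 dB

At ω = 2826 rad/s:
zero (1 + j2826·0.0005) = 1 + j1.413 → |·| ≈ 1.7311, ∠ ≈ 54.71°
pole (1 + j2826·0.25) = 1 + j706.5 → |·| ≈ 706.5, ∠ ≈ 89.92°
pole (1 + j2826·0.125) = 1 + j353.25 → |·| ≈ 353.25, ∠ ≈ 89.84°
|H| = 312.5 · 1.7311 / (706.5 · 353.25) ≈ 0.0021676
Gain = 20 log₁₀(0.0021676) ≈ -53.28 dB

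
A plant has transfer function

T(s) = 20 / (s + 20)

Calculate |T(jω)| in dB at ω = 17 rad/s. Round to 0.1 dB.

Substitute s = j17:
Numerator: 20 = 20 + j0
Denominator: (j17) + 20 = 20 + j17
|N| = √(20² + 0²) ≈ 20, ∠N ≈ 0.00°
|D| = √(20² + 17²) ≈ 26.249, ∠D ≈ 40.36°
|T| = 20 / 26.249 ≈ 0.76193
Gain = 20 log₁₀(0.76193) ≈ -2.36 dB

-2.4 dB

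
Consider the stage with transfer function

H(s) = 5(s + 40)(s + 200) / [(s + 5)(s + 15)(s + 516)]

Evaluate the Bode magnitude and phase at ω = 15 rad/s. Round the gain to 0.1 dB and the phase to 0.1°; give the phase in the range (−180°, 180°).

-12.1 dB, -93.4°

At s = jω = j15:
zero (s+40): 40 + j15 → |·| = √(40²+15²) = √1825 ≈ 42.72, ∠ = arctan(15/40) ≈ 20.56°
zero (s+200): 200 + j15 → |·| = √(200²+15²) = √40225 ≈ 200.56, ∠ = arctan(15/200) ≈ 4.29°
pole (s+5): 5 + j15 → |·| = √(5²+15²) = √250 ≈ 15.811, ∠ = arctan(15/5) ≈ 71.57°
pole (s+15): 15 + j15 → |·| = √(15²+15²) = √450 ≈ 21.213, ∠ = arctan(15/15) ≈ 45.00°
pole (s+516): 516 + j15 → |·| = √(516²+15²) = √266481 ≈ 516.22, ∠ = arctan(15/516) ≈ 1.67°
|H| = 5 · 8567.9 / 1.7314e+05 ≈ 0.24743
Gain = 20 log₁₀(0.24743) ≈ -12.13 dB
∠H = 24.85° − 118.24° = -93.39°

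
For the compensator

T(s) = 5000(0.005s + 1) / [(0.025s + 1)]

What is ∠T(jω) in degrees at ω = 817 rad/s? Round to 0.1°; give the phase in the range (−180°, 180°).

-11.0°

At ω = 817 rad/s:
zero (1 + j817·0.005) = 1 + j4.085 → |·| ≈ 4.2056, ∠ ≈ 76.24°
pole (1 + j817·0.025) = 1 + j20.425 → |·| ≈ 20.449, ∠ ≈ 87.20°
∠T = (76.24°) − (87.20°) = -10.96°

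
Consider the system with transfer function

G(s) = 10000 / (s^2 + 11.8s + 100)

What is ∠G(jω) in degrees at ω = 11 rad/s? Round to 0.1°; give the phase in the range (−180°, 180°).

-99.2°

At s = jω = j11:
quadratic: (j11)² + 11.8·j11 + 100 = -21 + j129.8 → |·| ≈ 131.49, ∠ ≈ 99.19°
∠G = 0.00° − 99.19° = -99.19°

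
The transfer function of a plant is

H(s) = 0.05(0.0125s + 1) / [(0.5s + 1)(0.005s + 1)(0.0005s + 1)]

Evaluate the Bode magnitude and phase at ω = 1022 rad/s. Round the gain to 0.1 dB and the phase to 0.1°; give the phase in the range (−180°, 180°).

-73.4 dB, -110.4°

At ω = 1022 rad/s:
zero (1 + j1022·0.0125) = 1 + j12.775 → |·| ≈ 12.814, ∠ ≈ 85.52°
pole (1 + j1022·0.5) = 1 + j511 → |·| ≈ 511, ∠ ≈ 89.89°
pole (1 + j1022·0.005) = 1 + j5.11 → |·| ≈ 5.2069, ∠ ≈ 78.93°
pole (1 + j1022·0.0005) = 1 + j0.511 → |·| ≈ 1.123, ∠ ≈ 27.07°
|H| = 0.05 · 12.814 / (511 · 5.2069 · 1.123) ≈ 0.00021442
Gain = 20 log₁₀(0.00021442) ≈ -73.37 dB
∠H = (85.52°) − (89.89° + 78.93° + 27.07°) = -110.37°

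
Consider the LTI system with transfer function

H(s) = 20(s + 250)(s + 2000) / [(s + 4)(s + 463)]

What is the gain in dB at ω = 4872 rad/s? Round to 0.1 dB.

26.7 dB

At s = jω = j4872:
zero (s+250): 250 + j4872 → |·| = √(250²+4872²) = √23798884 ≈ 4878.4, ∠ = arctan(4872/250) ≈ 87.06°
zero (s+2000): 2000 + j4872 → |·| = √(2000²+4872²) = √27736384 ≈ 5266.5, ∠ = arctan(4872/2000) ≈ 67.68°
pole (s+4): 4 + j4872 → |·| = √(4²+4872²) = √23736400 ≈ 4872, ∠ = arctan(4872/4) ≈ 89.95°
pole (s+463): 463 + j4872 → |·| = √(463²+4872²) = √23950753 ≈ 4894, ∠ = arctan(4872/463) ≈ 84.57°
|H| = 20 · 2.5692e+07 / 2.3844e+07 ≈ 21.55
Gain = 20 log₁₀(21.55) ≈ 26.67 dB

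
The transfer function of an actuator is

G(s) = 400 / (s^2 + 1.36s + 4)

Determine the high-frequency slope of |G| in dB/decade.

Each pole contributes −20 dB/decade at high frequency; each zero contributes +20 dB/decade.
Net: 0 zero(s) − 2 pole(s) → -40 dB/decade.

-40 dB/decade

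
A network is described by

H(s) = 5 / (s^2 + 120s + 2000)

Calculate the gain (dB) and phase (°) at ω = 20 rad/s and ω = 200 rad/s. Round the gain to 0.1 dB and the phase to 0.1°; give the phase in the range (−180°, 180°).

ω = 20: -55.2 dB, -56.3°; ω = 200: -79.1 dB, -147.7°

Substitute s = j20:
Numerator: 5 = 5 + j0
Denominator: (j20)^2 + 120(j20) + 2000 = 1600 + j2400
|N| = √(5² + 0²) ≈ 5, ∠N ≈ 0.00°
|D| = √(1600² + 2400²) ≈ 2884.4, ∠D ≈ 56.31°
|H| = 5 / 2884.4 ≈ 0.0017335
Gain = 20 log₁₀(0.0017335) ≈ -55.22 dB
∠H = 0.00° − 56.31° = -56.31°

Substitute s = j200:
Numerator: 5 = 5 + j0
Denominator: (j200)^2 + 120(j200) + 2000 = -38000 + j24000
|N| = √(5² + 0²) ≈ 5, ∠N ≈ 0.00°
|D| = √(38000² + 24000²) ≈ 44944, ∠D ≈ 147.72°
|H| = 5 / 44944 ≈ 0.00011125
Gain = 20 log₁₀(0.00011125) ≈ -79.07 dB
∠H = 0.00° − 147.72° = -147.72°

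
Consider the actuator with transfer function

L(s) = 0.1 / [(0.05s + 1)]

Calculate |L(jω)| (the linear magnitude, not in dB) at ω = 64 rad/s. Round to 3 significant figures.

At ω = 64 rad/s:
pole (1 + j64·0.05) = 1 + j3.2 → |·| ≈ 3.3526, ∠ ≈ 72.65°
|L| = 0.1 · 1 / (3.3526) ≈ 0.029828

0.0298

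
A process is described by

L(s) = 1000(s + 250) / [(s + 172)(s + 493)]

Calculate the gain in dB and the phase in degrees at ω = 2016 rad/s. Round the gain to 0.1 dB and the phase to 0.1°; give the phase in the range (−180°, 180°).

At s = jω = j2016:
zero (s+250): 250 + j2016 → |·| = √(250²+2016²) = √4126756 ≈ 2031.4, ∠ = arctan(2016/250) ≈ 82.93°
pole (s+172): 172 + j2016 → |·| = √(172²+2016²) = √4093840 ≈ 2023.3, ∠ = arctan(2016/172) ≈ 85.12°
pole (s+493): 493 + j2016 → |·| = √(493²+2016²) = √4307305 ≈ 2075.4, ∠ = arctan(2016/493) ≈ 76.26°
|L| = 1000 · 2031.4 / 4.1992e+06 ≈ 0.48376
Gain = 20 log₁₀(0.48376) ≈ -6.31 dB
∠L = 82.93° − 161.38° = -78.45°

-6.3 dB, -78.5°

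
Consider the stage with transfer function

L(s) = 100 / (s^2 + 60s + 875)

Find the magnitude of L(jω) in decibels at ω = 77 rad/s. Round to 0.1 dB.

-36.7 dB

Substitute s = j77:
Numerator: 100 = 100 + j0
Denominator: (j77)^2 + 60(j77) + 875 = -5054 + j4620
|N| = √(100² + 0²) ≈ 100, ∠N ≈ 0.00°
|D| = √(5054² + 4620²) ≈ 6847.4, ∠D ≈ 137.57°
|L| = 100 / 6847.4 ≈ 0.014604
Gain = 20 log₁₀(0.014604) ≈ -36.71 dB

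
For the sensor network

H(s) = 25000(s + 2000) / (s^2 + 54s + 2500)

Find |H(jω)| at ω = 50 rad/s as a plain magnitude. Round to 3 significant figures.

At s = jω = j50:
zero (s+2000): 2000 + j50 → |·| = √(2000²+50²) = √4002500 ≈ 2000.6, ∠ = arctan(50/2000) ≈ 1.43°
quadratic: (j50)² + 54·j50 + 2500 = 0 + j2700 → |·| ≈ 2700, ∠ ≈ 90.00°
|H| = 25000 · 2000.6 / 2700 ≈ 18524

1.85e+04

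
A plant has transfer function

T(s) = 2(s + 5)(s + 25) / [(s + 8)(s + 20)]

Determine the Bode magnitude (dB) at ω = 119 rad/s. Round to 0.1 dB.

At s = jω = j119:
zero (s+5): 5 + j119 → |·| = √(5²+119²) = √14186 ≈ 119.1, ∠ = arctan(119/5) ≈ 87.59°
zero (s+25): 25 + j119 → |·| = √(25²+119²) = √14786 ≈ 121.6, ∠ = arctan(119/25) ≈ 78.14°
pole (s+8): 8 + j119 → |·| = √(8²+119²) = √14225 ≈ 119.27, ∠ = arctan(119/8) ≈ 86.15°
pole (s+20): 20 + j119 → |·| = √(20²+119²) = √14561 ≈ 120.67, ∠ = arctan(119/20) ≈ 80.46°
|T| = 2 · 14483 / 14392 ≈ 2.0126
Gain = 20 log₁₀(2.0126) ≈ 6.08 dB

6.1 dB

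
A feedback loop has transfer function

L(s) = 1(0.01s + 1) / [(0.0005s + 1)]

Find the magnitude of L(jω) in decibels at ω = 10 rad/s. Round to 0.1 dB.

0.0 dB

At ω = 10 rad/s:
zero (1 + j10·0.01) = 1 + j0.1 → |·| ≈ 1.005, ∠ ≈ 5.71°
pole (1 + j10·0.0005) = 1 + j0.005 → |·| ≈ 1, ∠ ≈ 0.29°
|L| = 1 · 1.005 / (1) ≈ 1.005
Gain = 20 log₁₀(1.005) ≈ 0.04 dB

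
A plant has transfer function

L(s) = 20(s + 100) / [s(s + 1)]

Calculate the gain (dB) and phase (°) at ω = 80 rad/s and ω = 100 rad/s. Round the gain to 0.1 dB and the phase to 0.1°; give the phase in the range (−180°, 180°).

At s = jω = j80:
zero (s+100): 100 + j80 → |·| = √(100²+80²) = √16400 ≈ 128.06, ∠ = arctan(80/100) ≈ 38.66°
pole (s+1): 1 + j80 → |·| = √(1²+80²) = √6401 ≈ 80.006, ∠ = arctan(80/1) ≈ 89.28°
pole at origin: |s| = 80, ∠ = 90.00° (in denominator)
|L| = 20 · 128.06 / 6400.5 ≈ 0.40016
Gain = 20 log₁₀(0.40016) ≈ -7.96 dB
∠L = 38.66° − 179.28° = -140.62°

At s = jω = j100:
zero (s+100): 100 + j100 → |·| = √(100²+100²) = √20000 ≈ 141.42, ∠ = arctan(100/100) ≈ 45.00°
pole (s+1): 1 + j100 → |·| = √(1²+100²) = √10001 ≈ 100, ∠ = arctan(100/1) ≈ 89.43°
pole at origin: |s| = 100, ∠ = 90.00° (in denominator)
|L| = 20 · 141.42 / 10000 ≈ 0.28284
Gain = 20 log₁₀(0.28284) ≈ -10.97 dB
∠L = 45.00° − 179.43° = -134.43°

ω = 80: -8.0 dB, -140.6°; ω = 100: -11.0 dB, -134.4°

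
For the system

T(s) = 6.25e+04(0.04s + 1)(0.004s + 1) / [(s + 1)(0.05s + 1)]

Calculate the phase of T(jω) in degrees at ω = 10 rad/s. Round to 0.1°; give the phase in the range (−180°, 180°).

At ω = 10 rad/s:
zero (1 + j10·0.04) = 1 + j0.4 → |·| ≈ 1.077, ∠ ≈ 21.80°
zero (1 + j10·0.004) = 1 + j0.04 → |·| ≈ 1.0008, ∠ ≈ 2.29°
pole (1 + j10·1) = 1 + j10 → |·| ≈ 10.05, ∠ ≈ 84.29°
pole (1 + j10·0.05) = 1 + j0.5 → |·| ≈ 1.118, ∠ ≈ 26.57°
∠T = (21.80° + 2.29°) − (84.29° + 26.57°) = -86.77°

-86.8°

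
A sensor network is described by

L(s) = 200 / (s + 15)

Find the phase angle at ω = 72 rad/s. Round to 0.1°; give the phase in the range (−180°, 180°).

-78.2°

Substitute s = j72:
Numerator: 200 = 200 + j0
Denominator: (j72) + 15 = 15 + j72
|N| = √(200² + 0²) ≈ 200, ∠N ≈ 0.00°
|D| = √(15² + 72²) ≈ 73.546, ∠D ≈ 78.23°
∠L = 0.00° − 78.23° = -78.23°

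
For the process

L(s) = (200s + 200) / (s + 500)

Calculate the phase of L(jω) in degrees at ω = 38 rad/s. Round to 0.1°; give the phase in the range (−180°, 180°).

Substitute s = j38:
Numerator: 200(j38) + 200 = 200 + j7600
Denominator: (j38) + 500 = 500 + j38
|N| = √(200² + 7600²) ≈ 7602.6, ∠N ≈ 88.49°
|D| = √(500² + 38²) ≈ 501.44, ∠D ≈ 4.35°
∠L = 88.49° − 4.35° = 84.14°

84.1°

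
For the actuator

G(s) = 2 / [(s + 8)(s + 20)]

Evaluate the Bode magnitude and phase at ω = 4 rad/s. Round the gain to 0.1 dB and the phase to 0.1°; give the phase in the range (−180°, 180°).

-39.2 dB, -37.9°

At s = jω = j4:
pole (s+8): 8 + j4 → |·| = √(8²+4²) = √80 ≈ 8.9443, ∠ = arctan(4/8) ≈ 26.57°
pole (s+20): 20 + j4 → |·| = √(20²+4²) = √416 ≈ 20.396, ∠ = arctan(4/20) ≈ 11.31°
|G| = 2 / 182.43 ≈ 0.010963
Gain = 20 log₁₀(0.010963) ≈ -39.20 dB
∠G = 0.00° − 37.88° = -37.88°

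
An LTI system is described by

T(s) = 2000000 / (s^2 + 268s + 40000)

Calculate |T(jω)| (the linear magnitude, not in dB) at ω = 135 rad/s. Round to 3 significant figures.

At s = jω = j135:
quadratic: (j135)² + 268·j135 + 40000 = 21775 + j36180 → |·| ≈ 42227, ∠ ≈ 58.96°
|T| = 2000000 / 42227 ≈ 47.363

47.4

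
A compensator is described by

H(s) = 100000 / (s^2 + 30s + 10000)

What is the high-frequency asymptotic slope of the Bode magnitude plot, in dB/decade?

-40 dB/decade

Each pole contributes −20 dB/decade at high frequency; each zero contributes +20 dB/decade.
Net: 0 zero(s) − 2 pole(s) → -40 dB/decade.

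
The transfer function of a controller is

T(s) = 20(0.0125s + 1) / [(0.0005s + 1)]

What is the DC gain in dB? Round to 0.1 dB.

T(0) = 20 · 1 / 1 = 20
20 log₁₀(20) ≈ 26.02 dB

26.0 dB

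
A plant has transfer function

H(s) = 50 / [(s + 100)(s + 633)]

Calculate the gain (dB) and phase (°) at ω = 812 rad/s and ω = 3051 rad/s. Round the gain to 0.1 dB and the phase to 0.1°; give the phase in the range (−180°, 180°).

ω = 812: -84.5 dB, -135.0°; ω = 3051: -105.6 dB, -166.4°

At s = jω = j812:
pole (s+100): 100 + j812 → |·| = √(100²+812²) = √669344 ≈ 818.13, ∠ = arctan(812/100) ≈ 82.98°
pole (s+633): 633 + j812 → |·| = √(633²+812²) = √1060033 ≈ 1029.6, ∠ = arctan(812/633) ≈ 52.06°
|H| = 50 / 8.4235e+05 ≈ 5.9358e-05
Gain = 20 log₁₀(5.9358e-05) ≈ -84.53 dB
∠H = 0.00° − 135.04° = -135.04°

At s = jω = j3051:
pole (s+100): 100 + j3051 → |·| = √(100²+3051²) = √9318601 ≈ 3052.6, ∠ = arctan(3051/100) ≈ 88.12°
pole (s+633): 633 + j3051 → |·| = √(633²+3051²) = √9709290 ≈ 3116, ∠ = arctan(3051/633) ≈ 78.28°
|H| = 50 / 9.5119e+06 ≈ 5.2566e-06
Gain = 20 log₁₀(5.2566e-06) ≈ -105.59 dB
∠H = 0.00° − 166.40° = -166.40°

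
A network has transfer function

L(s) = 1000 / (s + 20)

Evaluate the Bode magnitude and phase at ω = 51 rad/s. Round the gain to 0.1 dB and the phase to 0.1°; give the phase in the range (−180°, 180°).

25.2 dB, -68.6°

At s = jω = j51:
pole (s+20): 20 + j51 → |·| = √(20²+51²) = √3001 ≈ 54.781, ∠ = arctan(51/20) ≈ 68.59°
|L| = 1000 / 54.781 ≈ 18.255
Gain = 20 log₁₀(18.255) ≈ 25.23 dB
∠L = 0.00° − 68.59° = -68.59°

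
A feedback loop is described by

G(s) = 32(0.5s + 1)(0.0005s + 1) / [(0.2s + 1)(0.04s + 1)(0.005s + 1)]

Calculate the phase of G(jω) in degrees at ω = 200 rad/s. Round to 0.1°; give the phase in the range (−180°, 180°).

-121.3°

At ω = 200 rad/s:
zero (1 + j200·0.5) = 1 + j100 → |·| ≈ 100, ∠ ≈ 89.43°
zero (1 + j200·0.0005) = 1 + j0.1 → |·| ≈ 1.005, ∠ ≈ 5.71°
pole (1 + j200·0.2) = 1 + j40 → |·| ≈ 40.012, ∠ ≈ 88.57°
pole (1 + j200·0.04) = 1 + j8 → |·| ≈ 8.0623, ∠ ≈ 82.87°
pole (1 + j200·0.005) = 1 + j1 → |·| ≈ 1.4142, ∠ ≈ 45.00°
∠G = (89.43° + 5.71°) − (88.57° + 82.87° + 45.00°) = -121.30°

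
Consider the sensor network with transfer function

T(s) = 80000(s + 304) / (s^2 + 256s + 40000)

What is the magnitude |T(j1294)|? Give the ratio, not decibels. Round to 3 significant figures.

63.8

At s = jω = j1294:
zero (s+304): 304 + j1294 → |·| = √(304²+1294²) = √1766852 ≈ 1329.2, ∠ = arctan(1294/304) ≈ 76.78°
quadratic: (j1294)² + 256·j1294 + 40000 = -1634436 + j331264 → |·| ≈ 1.6677e+06, ∠ ≈ 168.54°
|T| = 80000 · 1329.2 / 1.6677e+06 ≈ 63.762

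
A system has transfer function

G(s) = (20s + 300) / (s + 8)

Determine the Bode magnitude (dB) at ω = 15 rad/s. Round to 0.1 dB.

27.9 dB

Substitute s = j15:
Numerator: 20(j15) + 300 = 300 + j300
Denominator: (j15) + 8 = 8 + j15
|N| = √(300² + 300²) ≈ 424.26, ∠N ≈ 45.00°
|D| = √(8² + 15²) ≈ 17, ∠D ≈ 61.93°
|G| = 424.26 / 17 ≈ 24.956
Gain = 20 log₁₀(24.956) ≈ 27.94 dB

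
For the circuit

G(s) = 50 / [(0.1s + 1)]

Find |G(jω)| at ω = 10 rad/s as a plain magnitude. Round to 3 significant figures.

At ω = 10 rad/s:
pole (1 + j10·0.1) = 1 + j1 → |·| ≈ 1.4142, ∠ ≈ 45.00°
|G| = 50 · 1 / (1.4142) ≈ 35.356

35.4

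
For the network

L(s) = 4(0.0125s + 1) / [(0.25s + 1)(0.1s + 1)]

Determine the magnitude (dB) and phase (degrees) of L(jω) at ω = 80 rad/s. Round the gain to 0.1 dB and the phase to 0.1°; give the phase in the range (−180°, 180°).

-29.1 dB, -125.0°

At ω = 80 rad/s:
zero (1 + j80·0.0125) = 1 + j1 → |·| ≈ 1.4142, ∠ ≈ 45.00°
pole (1 + j80·0.25) = 1 + j20 → |·| ≈ 20.025, ∠ ≈ 87.14°
pole (1 + j80·0.1) = 1 + j8 → |·| ≈ 8.0623, ∠ ≈ 82.87°
|L| = 4 · 1.4142 / (20.025 · 8.0623) ≈ 0.035038
Gain = 20 log₁₀(0.035038) ≈ -29.11 dB
∠L = (45.00°) − (87.14° + 82.87°) = -125.01°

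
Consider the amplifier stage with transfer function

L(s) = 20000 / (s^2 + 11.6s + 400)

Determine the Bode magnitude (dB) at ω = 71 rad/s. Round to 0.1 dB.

12.6 dB

At s = jω = j71:
quadratic: (j71)² + 11.6·j71 + 400 = -4641 + j823.6 → |·| ≈ 4713.5, ∠ ≈ 169.94°
|L| = 20000 / 4713.5 ≈ 4.2431
Gain = 20 log₁₀(4.2431) ≈ 12.55 dB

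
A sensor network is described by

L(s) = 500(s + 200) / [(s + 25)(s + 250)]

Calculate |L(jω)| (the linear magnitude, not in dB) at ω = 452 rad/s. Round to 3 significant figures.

1.06

At s = jω = j452:
zero (s+200): 200 + j452 → |·| = √(200²+452²) = √244304 ≈ 494.27, ∠ = arctan(452/200) ≈ 66.13°
pole (s+25): 25 + j452 → |·| = √(25²+452²) = √204929 ≈ 452.69, ∠ = arctan(452/25) ≈ 86.83°
pole (s+250): 250 + j452 → |·| = √(250²+452²) = √266804 ≈ 516.53, ∠ = arctan(452/250) ≈ 61.05°
|L| = 500 · 494.27 / 2.3383e+05 ≈ 1.0569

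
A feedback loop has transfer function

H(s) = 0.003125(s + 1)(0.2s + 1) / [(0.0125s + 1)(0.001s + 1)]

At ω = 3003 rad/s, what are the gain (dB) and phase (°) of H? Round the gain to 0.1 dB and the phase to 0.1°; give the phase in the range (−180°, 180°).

33.5 dB, 19.8°

At ω = 3003 rad/s:
zero (1 + j3003·1) = 1 + j3003 → |·| ≈ 3003, ∠ ≈ 89.98°
zero (1 + j3003·0.2) = 1 + j600.6 → |·| ≈ 600.6, ∠ ≈ 89.90°
pole (1 + j3003·0.0125) = 1 + j37.5375 → |·| ≈ 37.551, ∠ ≈ 88.47°
pole (1 + j3003·0.001) = 1 + j3.003 → |·| ≈ 3.1651, ∠ ≈ 71.58°
|H| = 0.003125 · 3003 · 600.6 / (37.551 · 3.1651) ≈ 47.422
Gain = 20 log₁₀(47.422) ≈ 33.52 dB
∠H = (89.98° + 89.90°) − (88.47° + 71.58°) = 19.83°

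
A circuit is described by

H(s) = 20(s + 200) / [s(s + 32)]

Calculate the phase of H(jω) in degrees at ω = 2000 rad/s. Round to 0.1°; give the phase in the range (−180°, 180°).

At s = jω = j2000:
zero (s+200): 200 + j2000 → |·| = √(200²+2000²) = √4040000 ≈ 2010, ∠ = arctan(2000/200) ≈ 84.29°
pole (s+32): 32 + j2000 → |·| = √(32²+2000²) = √4001024 ≈ 2000.3, ∠ = arctan(2000/32) ≈ 89.08°
pole at origin: |s| = 2000, ∠ = 90.00° (in denominator)
∠H = 84.29° − 179.08° = -94.79°

-94.8°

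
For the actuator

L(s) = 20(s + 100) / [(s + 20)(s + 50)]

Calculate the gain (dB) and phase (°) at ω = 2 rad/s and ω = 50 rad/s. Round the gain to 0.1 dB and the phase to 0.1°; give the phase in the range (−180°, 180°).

ω = 2: 6.0 dB, -6.9°; ω = 50: -4.6 dB, -86.6°

At s = jω = j2:
zero (s+100): 100 + j2 → |·| = √(100²+2²) = √10004 ≈ 100.02, ∠ = arctan(2/100) ≈ 1.15°
pole (s+20): 20 + j2 → |·| = √(20²+2²) = √404 ≈ 20.1, ∠ = arctan(2/20) ≈ 5.71°
pole (s+50): 50 + j2 → |·| = √(50²+2²) = √2504 ≈ 50.04, ∠ = arctan(2/50) ≈ 2.29°
|L| = 20 · 100.02 / 1005.8 ≈ 1.9889
Gain = 20 log₁₀(1.9889) ≈ 5.97 dB
∠L = 1.15° − 8.00° = -6.85°

At s = jω = j50:
zero (s+100): 100 + j50 → |·| = √(100²+50²) = √12500 ≈ 111.8, ∠ = arctan(50/100) ≈ 26.57°
pole (s+20): 20 + j50 → |·| = √(20²+50²) = √2900 ≈ 53.852, ∠ = arctan(50/20) ≈ 68.20°
pole (s+50): 50 + j50 → |·| = √(50²+50²) = √5000 ≈ 70.711, ∠ = arctan(50/50) ≈ 45.00°
|L| = 20 · 111.8 / 3807.9 ≈ 0.5872
Gain = 20 log₁₀(0.5872) ≈ -4.62 dB
∠L = 26.57° − 113.20° = -86.63°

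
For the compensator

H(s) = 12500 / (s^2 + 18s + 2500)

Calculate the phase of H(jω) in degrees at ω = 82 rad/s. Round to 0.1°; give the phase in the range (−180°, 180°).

-160.7°

At s = jω = j82:
quadratic: (j82)² + 18·j82 + 2500 = -4224 + j1476 → |·| ≈ 4474.5, ∠ ≈ 160.74°
∠H = 0.00° − 160.74° = -160.74°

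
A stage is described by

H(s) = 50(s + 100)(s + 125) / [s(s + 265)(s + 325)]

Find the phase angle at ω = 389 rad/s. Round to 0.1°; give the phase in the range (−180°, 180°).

At s = jω = j389:
zero (s+100): 100 + j389 → |·| = √(100²+389²) = √161321 ≈ 401.65, ∠ = arctan(389/100) ≈ 75.58°
zero (s+125): 125 + j389 → |·| = √(125²+389²) = √166946 ≈ 408.59, ∠ = arctan(389/125) ≈ 72.19°
pole (s+265): 265 + j389 → |·| = √(265²+389²) = √221546 ≈ 470.69, ∠ = arctan(389/265) ≈ 55.74°
pole (s+325): 325 + j389 → |·| = √(325²+389²) = √256946 ≈ 506.9, ∠ = arctan(389/325) ≈ 50.12°
pole at origin: |s| = 389, ∠ = 90.00° (in denominator)
∠H = 147.77° − 195.86° = -48.09°

-48.1°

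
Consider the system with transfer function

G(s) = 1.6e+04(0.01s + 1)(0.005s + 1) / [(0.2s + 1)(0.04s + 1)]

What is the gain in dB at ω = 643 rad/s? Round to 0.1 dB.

40.5 dB

At ω = 643 rad/s:
zero (1 + j643·0.01) = 1 + j6.43 → |·| ≈ 6.5073, ∠ ≈ 81.16°
zero (1 + j643·0.005) = 1 + j3.215 → |·| ≈ 3.3669, ∠ ≈ 72.72°
pole (1 + j643·0.2) = 1 + j128.6 → |·| ≈ 128.6, ∠ ≈ 89.55°
pole (1 + j643·0.04) = 1 + j25.72 → |·| ≈ 25.739, ∠ ≈ 87.77°
|G| = 1.6e+04 · 6.5073 · 3.3669 / (128.6 · 25.739) ≈ 105.91
Gain = 20 log₁₀(105.91) ≈ 40.50 dB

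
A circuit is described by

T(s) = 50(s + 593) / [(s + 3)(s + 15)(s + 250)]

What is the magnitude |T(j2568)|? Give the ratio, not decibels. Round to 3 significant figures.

7.74e-06

At s = jω = j2568:
zero (s+593): 593 + j2568 → |·| = √(593²+2568²) = √6946273 ≈ 2635.6, ∠ = arctan(2568/593) ≈ 77.00°
pole (s+3): 3 + j2568 → |·| = √(3²+2568²) = √6594633 ≈ 2568, ∠ = arctan(2568/3) ≈ 89.93°
pole (s+15): 15 + j2568 → |·| = √(15²+2568²) = √6594849 ≈ 2568, ∠ = arctan(2568/15) ≈ 89.67°
pole (s+250): 250 + j2568 → |·| = √(250²+2568²) = √6657124 ≈ 2580.1, ∠ = arctan(2568/250) ≈ 84.44°
|T| = 50 · 2635.6 / 1.7015e+10 ≈ 7.7449e-06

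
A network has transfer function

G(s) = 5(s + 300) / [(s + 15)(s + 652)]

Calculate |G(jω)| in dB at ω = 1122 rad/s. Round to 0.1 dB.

At s = jω = j1122:
zero (s+300): 300 + j1122 → |·| = √(300²+1122²) = √1348884 ≈ 1161.4, ∠ = arctan(1122/300) ≈ 75.03°
pole (s+15): 15 + j1122 → |·| = √(15²+1122²) = √1259109 ≈ 1122.1, ∠ = arctan(1122/15) ≈ 89.23°
pole (s+652): 652 + j1122 → |·| = √(652²+1122²) = √1683988 ≈ 1297.7, ∠ = arctan(1122/652) ≈ 59.84°
|G| = 5 · 1161.4 / 1.4561e+06 ≈ 0.0039881
Gain = 20 log₁₀(0.0039881) ≈ -47.98 dB

-48.0 dB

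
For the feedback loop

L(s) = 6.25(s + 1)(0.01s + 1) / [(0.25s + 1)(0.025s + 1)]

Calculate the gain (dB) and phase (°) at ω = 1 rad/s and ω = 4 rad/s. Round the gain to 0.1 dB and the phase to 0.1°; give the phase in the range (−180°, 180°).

At ω = 1 rad/s:
zero (1 + j1·1) = 1 + j1 → |·| ≈ 1.4142, ∠ ≈ 45.00°
zero (1 + j1·0.01) = 1 + j0.01 → |·| ≈ 1, ∠ ≈ 0.57°
pole (1 + j1·0.25) = 1 + j0.25 → |·| ≈ 1.0308, ∠ ≈ 14.04°
pole (1 + j1·0.025) = 1 + j0.025 → |·| ≈ 1.0003, ∠ ≈ 1.43°
|L| = 6.25 · 1.4142 · 1 / (1.0308 · 1.0003) ≈ 8.5721
Gain = 20 log₁₀(8.5721) ≈ 18.66 dB
∠L = (45.00° + 0.57°) − (14.04° + 1.43°) = 30.10°

At ω = 4 rad/s:
zero (1 + j4·1) = 1 + j4 → |·| ≈ 4.1231, ∠ ≈ 75.96°
zero (1 + j4·0.01) = 1 + j0.04 → |·| ≈ 1.0008, ∠ ≈ 2.29°
pole (1 + j4·0.25) = 1 + j1 → |·| ≈ 1.4142, ∠ ≈ 45.00°
pole (1 + j4·0.025) = 1 + j0.1 → |·| ≈ 1.005, ∠ ≈ 5.71°
|L| = 6.25 · 4.1231 · 1.0008 / (1.4142 · 1.005) ≈ 18.146
Gain = 20 log₁₀(18.146) ≈ 25.18 dB
∠L = (75.96° + 2.29°) − (45.00° + 5.71°) = 27.54°

ω = 1: 18.7 dB, 30.1°; ω = 4: 25.2 dB, 27.5°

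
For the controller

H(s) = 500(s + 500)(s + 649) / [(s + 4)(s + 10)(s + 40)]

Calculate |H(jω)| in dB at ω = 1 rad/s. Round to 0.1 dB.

At s = jω = j1:
zero (s+500): 500 + j1 → |·| = √(500²+1²) = √250001 ≈ 500, ∠ = arctan(1/500) ≈ 0.11°
zero (s+649): 649 + j1 → |·| = √(649²+1²) = √421202 ≈ 649, ∠ = arctan(1/649) ≈ 0.09°
pole (s+4): 4 + j1 → |·| = √(4²+1²) = √17 ≈ 4.1231, ∠ = arctan(1/4) ≈ 14.04°
pole (s+10): 10 + j1 → |·| = √(10²+1²) = √101 ≈ 10.05, ∠ = arctan(1/10) ≈ 5.71°
pole (s+40): 40 + j1 → |·| = √(40²+1²) = √1601 ≈ 40.012, ∠ = arctan(1/40) ≈ 1.43°
|H| = 500 · 3.245e+05 / 1658 ≈ 97859
Gain = 20 log₁₀(97859) ≈ 99.81 dB

99.8 dB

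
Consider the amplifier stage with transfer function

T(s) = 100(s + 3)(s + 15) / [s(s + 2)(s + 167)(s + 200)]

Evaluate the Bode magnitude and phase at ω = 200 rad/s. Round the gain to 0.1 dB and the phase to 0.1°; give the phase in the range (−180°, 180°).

-57.3 dB, -99.7°

At s = jω = j200:
zero (s+3): 3 + j200 → |·| = √(3²+200²) = √40009 ≈ 200.02, ∠ = arctan(200/3) ≈ 89.14°
zero (s+15): 15 + j200 → |·| = √(15²+200²) = √40225 ≈ 200.56, ∠ = arctan(200/15) ≈ 85.71°
pole (s+2): 2 + j200 → |·| = √(2²+200²) = √40004 ≈ 200.01, ∠ = arctan(200/2) ≈ 89.43°
pole (s+167): 167 + j200 → |·| = √(167²+200²) = √67889 ≈ 260.56, ∠ = arctan(200/167) ≈ 50.14°
pole (s+200): 200 + j200 → |·| = √(200²+200²) = √80000 ≈ 282.84, ∠ = arctan(200/200) ≈ 45.00°
pole at origin: |s| = 200, ∠ = 90.00° (in denominator)
|T| = 100 · 40116 / 2.948e+09 ≈ 0.0013608
Gain = 20 log₁₀(0.0013608) ≈ -57.32 dB
∠T = 174.85° − 274.57° = -99.72°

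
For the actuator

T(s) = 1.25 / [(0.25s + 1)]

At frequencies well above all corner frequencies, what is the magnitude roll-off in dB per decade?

Each pole contributes −20 dB/decade at high frequency; each zero contributes +20 dB/decade.
Net: 0 zero(s) − 1 pole(s) → -20 dB/decade.

-20 dB/decade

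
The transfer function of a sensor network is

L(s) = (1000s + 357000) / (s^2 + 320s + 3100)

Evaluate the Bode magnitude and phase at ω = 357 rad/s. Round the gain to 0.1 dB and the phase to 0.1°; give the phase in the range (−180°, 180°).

9.5 dB, -92.4°

Substitute s = j357:
Numerator: 1000(j357) + 357000 = 357000 + j357000
Denominator: (j357)^2 + 320(j357) + 3100 = -124349 + j114240
|N| = √(357000² + 357000²) ≈ 5.0487e+05, ∠N ≈ 45.00°
|D| = √(124349² + 114240²) ≈ 1.6886e+05, ∠D ≈ 137.43°
|L| = 5.0487e+05 / 1.6886e+05 ≈ 2.9899
Gain = 20 log₁₀(2.9899) ≈ 9.51 dB
∠L = 45.00° − 137.43° = -92.43°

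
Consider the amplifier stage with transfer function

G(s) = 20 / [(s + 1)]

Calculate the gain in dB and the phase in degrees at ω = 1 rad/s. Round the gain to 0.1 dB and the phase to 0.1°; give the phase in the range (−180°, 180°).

At ω = 1 rad/s:
pole (1 + j1·1) = 1 + j1 → |·| ≈ 1.4142, ∠ ≈ 45.00°
|G| = 20 · 1 / (1.4142) ≈ 14.142
Gain = 20 log₁₀(14.142) ≈ 23.01 dB
∠G = (0°) − (45.00°) = -45.00°

23.0 dB, -45.0°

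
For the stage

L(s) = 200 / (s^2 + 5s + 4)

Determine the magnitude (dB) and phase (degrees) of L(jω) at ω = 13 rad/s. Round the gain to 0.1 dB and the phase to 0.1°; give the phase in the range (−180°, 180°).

Substitute s = j13:
Numerator: 200 = 200 + j0
Denominator: (j13)^2 + 5(j13) + 4 = -165 + j65
|N| = √(200² + 0²) ≈ 200, ∠N ≈ 0.00°
|D| = √(165² + 65²) ≈ 177.34, ∠D ≈ 158.50°
|L| = 200 / 177.34 ≈ 1.1278
Gain = 20 log₁₀(1.1278) ≈ 1.04 dB
∠L = 0.00° − 158.50° = -158.50°

1.0 dB, -158.5°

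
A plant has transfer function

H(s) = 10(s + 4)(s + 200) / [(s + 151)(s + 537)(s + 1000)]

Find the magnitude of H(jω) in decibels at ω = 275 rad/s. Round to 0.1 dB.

-46.4 dB

At s = jω = j275:
zero (s+4): 4 + j275 → |·| = √(4²+275²) = √75641 ≈ 275.03, ∠ = arctan(275/4) ≈ 89.17°
zero (s+200): 200 + j275 → |·| = √(200²+275²) = √115625 ≈ 340.04, ∠ = arctan(275/200) ≈ 53.97°
pole (s+151): 151 + j275 → |·| = √(151²+275²) = √98426 ≈ 313.73, ∠ = arctan(275/151) ≈ 61.23°
pole (s+537): 537 + j275 → |·| = √(537²+275²) = √363994 ≈ 603.32, ∠ = arctan(275/537) ≈ 27.12°
pole (s+1000): 1000 + j275 → |·| = √(1000²+275²) = √1075625 ≈ 1037.1, ∠ = arctan(275/1000) ≈ 15.38°
|H| = 10 · 93521 / 1.963e+08 ≈ 0.0047642
Gain = 20 log₁₀(0.0047642) ≈ -46.44 dB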